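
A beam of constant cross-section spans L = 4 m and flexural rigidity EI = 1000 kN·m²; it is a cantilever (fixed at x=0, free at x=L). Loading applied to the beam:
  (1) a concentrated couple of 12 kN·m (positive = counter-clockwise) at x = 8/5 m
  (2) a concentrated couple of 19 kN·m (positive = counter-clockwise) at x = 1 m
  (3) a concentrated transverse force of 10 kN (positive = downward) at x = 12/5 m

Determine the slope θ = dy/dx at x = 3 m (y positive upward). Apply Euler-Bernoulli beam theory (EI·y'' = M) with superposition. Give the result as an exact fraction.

θ(3) = 47/5000 rad

Load 1 — applied couple M₀=12 kN·m at a=8/5 m (b=L-a=12/5):
  θ_1 = M₀a/EI  [x>a] = 12·(8/5)/1000 = 12/625 rad
Load 2 — applied couple M₀=19 kN·m at a=1 m (b=L-a=3):
  θ_2 = M₀a/EI  [x>a] = 19·1/1000 = 19/1000 rad
Load 3 — point force P=10 kN at a=12/5 m (b=L-a=8/5):
  θ_3 = -Pa²/(2EI)  [x>a] = -10·(12/5)²/(2·1000) = -18/625 rad
Superposition: θ = Σ θ_i = 47/5000 rad ≈ 0.009400 rad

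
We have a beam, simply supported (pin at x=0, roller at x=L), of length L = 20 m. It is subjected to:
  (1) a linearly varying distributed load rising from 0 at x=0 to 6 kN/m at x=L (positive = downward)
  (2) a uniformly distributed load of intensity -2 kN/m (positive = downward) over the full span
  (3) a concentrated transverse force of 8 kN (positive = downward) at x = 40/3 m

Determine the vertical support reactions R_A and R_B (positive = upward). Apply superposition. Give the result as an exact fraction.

Load 1 — triangular load w₀=6 kN/m (0→w₀ over full span):
  R_A = w₀L/6 = 6·20/6 = 20 kN
  R_B = w₀L/3 = 6·20/3 = 40 kN
Load 2 — uniform load w=-2 kN/m over full span:
  R_A = wL/2 = (-2)·20/2 = -20 kN
  R_B = wL/2 = (-2)·20/2 = -20 kN
Load 3 — point force P=8 kN at a=40/3 m (b=L-a=20/3):
  R_A = Pb/L = 8·(20/3)/20 = 8/3 kN
  R_B = Pa/L = 8·(40/3)/20 = 16/3 kN
Superposition: R_A = 8/3 kN, R_B = 76/3 kN

R_A = 8/3 kN, R_B = 76/3 kN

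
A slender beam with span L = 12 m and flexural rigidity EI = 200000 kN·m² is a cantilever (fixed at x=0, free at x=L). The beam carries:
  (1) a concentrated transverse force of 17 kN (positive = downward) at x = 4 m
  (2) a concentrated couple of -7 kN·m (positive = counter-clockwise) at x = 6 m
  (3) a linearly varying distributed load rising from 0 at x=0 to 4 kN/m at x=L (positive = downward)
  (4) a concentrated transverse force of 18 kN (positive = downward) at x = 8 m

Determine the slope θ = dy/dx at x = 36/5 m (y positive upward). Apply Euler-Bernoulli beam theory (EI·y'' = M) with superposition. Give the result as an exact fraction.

Load 1 — point force P=17 kN at a=4 m (b=L-a=8):
  θ_1 = -Pa²/(2EI)  [x>a] = -17·4²/(2·200000) = -17/25000 rad
Load 2 — applied couple M₀=-7 kN·m at a=6 m (b=L-a=6):
  θ_2 = M₀a/EI  [x>a] = (-7)·6/200000 = -21/100000 rad
Load 3 — triangular load w₀=4 kN/m (0→w₀ over full span):
  θ_3 = (w₀Lx²/4-w₀L²x/3-w₀x⁴/(24L))/EI = (4·12·(36/5)²/4-4·12²·(36/5)/3-4·(36/5)⁴/(24·12))/200000 = -15579/3906250 rad
Load 4 — point force P=18 kN at a=8 m (b=L-a=4):
  θ_4 = -Px(2a-x)/(2EI)  [x≤a] = -18·(36/5)·(2·8-(36/5))/(2·200000) = -891/312500 rad
Superposition: θ = Σ θ_i = -483089/62500000 rad ≈ -0.007729 rad

θ(36/5) = -483089/62500000 rad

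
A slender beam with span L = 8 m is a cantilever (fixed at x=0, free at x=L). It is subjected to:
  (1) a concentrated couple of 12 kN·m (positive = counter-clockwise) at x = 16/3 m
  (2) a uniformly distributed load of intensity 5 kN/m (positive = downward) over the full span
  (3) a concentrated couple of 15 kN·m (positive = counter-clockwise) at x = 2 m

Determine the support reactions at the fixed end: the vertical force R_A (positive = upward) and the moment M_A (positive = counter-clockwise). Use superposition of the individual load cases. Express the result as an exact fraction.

Load 1 — applied couple M₀=12 kN·m at a=16/3 m (b=L-a=8/3):
  R_A = 0 kN
  M_A = -M₀ = -12 kN·m
Load 2 — uniform load w=5 kN/m over full span:
  R_A = wL = 5·8 = 40 kN
  M_A = wL²/2 = 5·8²/2 = 160 kN·m
Load 3 — applied couple M₀=15 kN·m at a=2 m (b=L-a=6):
  R_A = 0 kN
  M_A = -M₀ = -15 kN·m
Superposition: R_A = 40 kN, M_A = 133 kN·m

R_A = 40 kN, M_A = 133 kN·m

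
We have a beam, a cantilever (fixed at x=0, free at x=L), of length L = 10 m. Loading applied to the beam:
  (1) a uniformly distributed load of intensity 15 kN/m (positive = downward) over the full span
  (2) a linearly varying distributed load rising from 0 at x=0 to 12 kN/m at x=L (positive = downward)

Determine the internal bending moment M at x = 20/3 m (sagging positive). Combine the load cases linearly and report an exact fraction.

Load 1 — uniform load w=15 kN/m over full span:
  M_1 = -w(L-x)²/2 = -15·(10-(20/3))²/2 = -250/3 kN·m
Load 2 — triangular load w₀=12 kN/m (0→w₀ over full span):
  M_2 = w₀Lx/2 - w₀L²/3 - w₀x³/(6L) = 12·10·(20/3)/2 - 12·10²/3 - 12·(20/3)³/(6·10) = -1600/27 kN·m
Superposition: M = Σ M_i = -3850/27 kN·m ≈ -142.592593 kN·m

M(20/3) = -3850/27 kN·m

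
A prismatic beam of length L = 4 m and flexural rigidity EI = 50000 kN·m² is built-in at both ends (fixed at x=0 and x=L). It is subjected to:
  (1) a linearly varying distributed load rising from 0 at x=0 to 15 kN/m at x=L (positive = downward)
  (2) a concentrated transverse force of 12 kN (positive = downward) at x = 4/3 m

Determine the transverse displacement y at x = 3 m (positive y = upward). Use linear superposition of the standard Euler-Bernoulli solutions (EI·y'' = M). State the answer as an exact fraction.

Load 1 — triangular load w₀=15 kN/m (0→w₀ over full span):
  y_1 = -w₀x²(L-x)²(x+2L)/(120LEI) = -15·3²·(4-3)²·(3+2·4)/(120·4·50000) = -99/1600000 m
Load 2 — point force P=12 kN at a=4/3 m (b=L-a=8/3):
  y_2 = -Pa²(L-x)²(3bL-(3b+a)(L-x))/(6L³EI)  [x>a] = -12·(4/3)²·(4-3)²·(3·(8/3)·4-(3·(8/3)+(4/3))·(4-3))/(6·4³·50000) = -17/675000 m
Superposition: y = Σ y_i = -3761/43200000 m ≈ -0.000087 m

y(3) = -3761/43200000 m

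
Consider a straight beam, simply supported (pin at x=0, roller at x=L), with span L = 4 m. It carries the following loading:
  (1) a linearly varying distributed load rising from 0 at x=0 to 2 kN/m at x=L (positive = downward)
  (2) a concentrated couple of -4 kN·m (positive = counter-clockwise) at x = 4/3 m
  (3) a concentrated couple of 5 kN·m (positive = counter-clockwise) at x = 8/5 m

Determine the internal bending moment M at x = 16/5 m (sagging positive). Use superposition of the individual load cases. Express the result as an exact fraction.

M(16/5) = 167/125 kN·m

Load 1 — triangular load w₀=2 kN/m (0→w₀ over full span):
  M_1 = w₀Lx/6 - w₀x³/(6L) = 2·4·(16/5)/6 - 2·(16/5)³/(6·4) = 192/125 kN·m
Load 2 — applied couple M₀=-4 kN·m at a=4/3 m (b=L-a=8/3):
  M_2 = M₀x/L - M₀  [x>a] = (-4)·(16/5)/4 - (-4) = 4/5 kN·m
Load 3 — applied couple M₀=5 kN·m at a=8/5 m (b=L-a=12/5):
  M_3 = M₀x/L - M₀  [x>a] = 5·(16/5)/4 - 5 = -1 kN·m
Superposition: M = Σ M_i = 167/125 kN·m ≈ 1.336000 kN·m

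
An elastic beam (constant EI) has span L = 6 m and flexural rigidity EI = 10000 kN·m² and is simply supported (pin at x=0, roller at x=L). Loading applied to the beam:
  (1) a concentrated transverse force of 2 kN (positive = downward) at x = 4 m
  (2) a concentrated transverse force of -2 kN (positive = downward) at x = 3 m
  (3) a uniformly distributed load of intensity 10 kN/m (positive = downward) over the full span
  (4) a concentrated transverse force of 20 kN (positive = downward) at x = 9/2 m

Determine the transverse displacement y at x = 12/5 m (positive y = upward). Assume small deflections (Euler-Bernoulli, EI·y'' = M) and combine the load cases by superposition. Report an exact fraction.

Load 1 — point force P=2 kN at a=4 m (b=L-a=2):
  y_1 = -Pbx(L²-b²-x²)/(6LEI)  [x≤a] = -2·2·(12/5)·(6²-2²-(12/5)²)/(6·6·10000) = -164/234375 m
Load 2 — point force P=-2 kN at a=3 m (b=L-a=3):
  y_2 = -Pbx(L²-b²-x²)/(6LEI)  [x≤a] = -(-2)·3·(12/5)·(6²-3²-(12/5)²)/(6·6·10000) = 531/625000 m
Load 3 — uniform load w=10 kN/m over full span:
  y_3 = -wx(L³-2Lx²+x³)/(24EI) = -10·(12/5)·(6³-2·6·(12/5)²+(12/5)³)/(24·10000) = -2511/156250 m
Load 4 — point force P=20 kN at a=9/2 m (b=L-a=3/2):
  y_4 = -Pbx(L²-b²-x²)/(6LEI)  [x≤a] = -20·(3/2)·(12/5)·(6²-(3/2)²-(12/5)²)/(6·6·10000) = -2799/500000 m
Superposition: y = Σ y_i = -161389/7500000 m ≈ -0.021519 m

y(12/5) = -161389/7500000 m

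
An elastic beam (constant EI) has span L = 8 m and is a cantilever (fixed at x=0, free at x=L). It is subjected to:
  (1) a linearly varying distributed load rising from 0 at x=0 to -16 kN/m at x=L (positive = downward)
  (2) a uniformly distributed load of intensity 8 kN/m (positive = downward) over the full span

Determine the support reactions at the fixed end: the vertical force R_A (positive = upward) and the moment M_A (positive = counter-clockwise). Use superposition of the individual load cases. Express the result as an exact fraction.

R_A = 0 kN, M_A = -256/3 kN·m

Load 1 — triangular load w₀=-16 kN/m (0→w₀ over full span):
  R_A = w₀L/2 = (-16)·8/2 = -64 kN
  M_A = w₀L²/3 = (-16)·8²/3 = -1024/3 kN·m
Load 2 — uniform load w=8 kN/m over full span:
  R_A = wL = 8·8 = 64 kN
  M_A = wL²/2 = 8·8²/2 = 256 kN·m
Superposition: R_A = 0 kN, M_A = -256/3 kN·m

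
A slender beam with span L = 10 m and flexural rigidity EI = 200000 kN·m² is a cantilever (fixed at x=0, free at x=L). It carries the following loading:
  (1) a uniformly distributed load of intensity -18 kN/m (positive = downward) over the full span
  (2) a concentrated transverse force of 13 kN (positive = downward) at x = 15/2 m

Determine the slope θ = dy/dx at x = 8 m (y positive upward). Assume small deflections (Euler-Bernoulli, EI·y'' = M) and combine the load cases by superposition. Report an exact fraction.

Load 1 — uniform load w=-18 kN/m over full span:
  θ_1 = -wx(x²-3Lx+3L²)/(6EI) = -(-18)·8·(8²-3·10·8+3·10²)/(6·200000) = 93/6250 rad
Load 2 — point force P=13 kN at a=15/2 m (b=L-a=5/2):
  θ_2 = -Pa²/(2EI)  [x>a] = -13·(15/2)²/(2·200000) = -117/64000 rad
Superposition: θ = Σ θ_i = 20883/1600000 rad ≈ 0.013052 rad

θ(8) = 20883/1600000 rad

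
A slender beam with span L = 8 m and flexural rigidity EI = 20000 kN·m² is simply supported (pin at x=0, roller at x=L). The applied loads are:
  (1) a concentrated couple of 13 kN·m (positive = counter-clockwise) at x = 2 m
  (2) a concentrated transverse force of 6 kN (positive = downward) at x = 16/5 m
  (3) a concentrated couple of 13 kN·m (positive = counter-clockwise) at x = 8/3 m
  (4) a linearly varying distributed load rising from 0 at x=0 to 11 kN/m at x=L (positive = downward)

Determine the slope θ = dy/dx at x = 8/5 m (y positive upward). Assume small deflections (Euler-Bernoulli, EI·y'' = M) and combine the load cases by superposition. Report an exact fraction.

θ(8/5) = -223067/50000000 rad

Load 1 — applied couple M₀=13 kN·m at a=2 m (b=L-a=6):
  θ_1 = (M₀x²/(2L)+C₁)/EI  [x≤a] with C₁=M₀(3b²-L²)/(6L)=143/12 = (13·(8/5)²/(2·8)+(143/12))/20000 = 4199/6000000 rad
Load 2 — point force P=6 kN at a=16/5 m (b=L-a=24/5):
  θ_2 = -Pb(L²-b²-3x²)/(6LEI)  [x≤a] = -6·(24/5)·(8²-(24/5)²-3·(8/5)²)/(6·8·20000) = -78/78125 rad
Load 3 — applied couple M₀=13 kN·m at a=8/3 m (b=L-a=16/3):
  θ_3 = (M₀x²/(2L)+C₁)/EI  [x≤a] with C₁=M₀(3b²-L²)/(6L)=52/9 = (13·(8/5)²/(2·8)+(52/9))/20000 = 221/562500 rad
Load 4 — triangular load w₀=11 kN/m (0→w₀ over full span):
  θ_4 = -w₀(7L⁴-30L²x²+15x⁴)/(360LEI) = -11·(7·8⁴-30·8²·(8/5)²+15·(8/5)⁴)/(360·8·20000) = -16016/3515625 rad
Superposition: θ = Σ θ_i = -223067/50000000 rad ≈ -0.004461 rad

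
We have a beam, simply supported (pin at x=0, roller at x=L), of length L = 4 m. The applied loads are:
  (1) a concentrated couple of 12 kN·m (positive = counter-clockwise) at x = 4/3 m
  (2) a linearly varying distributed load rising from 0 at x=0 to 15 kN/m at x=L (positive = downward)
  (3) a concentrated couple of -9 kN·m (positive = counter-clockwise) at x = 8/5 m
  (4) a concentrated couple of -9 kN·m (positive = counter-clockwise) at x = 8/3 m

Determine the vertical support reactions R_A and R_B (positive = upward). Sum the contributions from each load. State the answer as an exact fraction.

Load 1 — applied couple M₀=12 kN·m at a=4/3 m (b=L-a=8/3):
  R_A = M₀/L = 12/4 = 3 kN
  R_B = -M₀/L = -12/4 = -3 kN
Load 2 — triangular load w₀=15 kN/m (0→w₀ over full span):
  R_A = w₀L/6 = 15·4/6 = 10 kN
  R_B = w₀L/3 = 15·4/3 = 20 kN
Load 3 — applied couple M₀=-9 kN·m at a=8/5 m (b=L-a=12/5):
  R_A = M₀/L = (-9)/4 = -9/4 kN
  R_B = -M₀/L = -(-9)/4 = 9/4 kN
Load 4 — applied couple M₀=-9 kN·m at a=8/3 m (b=L-a=4/3):
  R_A = M₀/L = (-9)/4 = -9/4 kN
  R_B = -M₀/L = -(-9)/4 = 9/4 kN
Superposition: R_A = 17/2 kN, R_B = 43/2 kN

R_A = 17/2 kN, R_B = 43/2 kN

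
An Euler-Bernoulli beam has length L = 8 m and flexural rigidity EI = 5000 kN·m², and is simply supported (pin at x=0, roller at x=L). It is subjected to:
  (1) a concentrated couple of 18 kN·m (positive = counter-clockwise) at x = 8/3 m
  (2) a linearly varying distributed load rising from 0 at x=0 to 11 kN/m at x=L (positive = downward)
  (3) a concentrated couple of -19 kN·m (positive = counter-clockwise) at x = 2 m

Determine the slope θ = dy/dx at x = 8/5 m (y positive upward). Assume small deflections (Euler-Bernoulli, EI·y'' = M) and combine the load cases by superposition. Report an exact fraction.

θ(8/5) = -2265523/112500000 rad

Load 1 — applied couple M₀=18 kN·m at a=8/3 m (b=L-a=16/3):
  θ_1 = (M₀x²/(2L)+C₁)/EI  [x≤a] with C₁=M₀(3b²-L²)/(6L)=8 = (18·(8/5)²/(2·8)+8)/5000 = 34/15625 rad
Load 2 — triangular load w₀=11 kN/m (0→w₀ over full span):
  θ_2 = -w₀(7L⁴-30L²x²+15x⁴)/(360LEI) = -11·(7·8⁴-30·8²·(8/5)²+15·(8/5)⁴)/(360·8·5000) = -64064/3515625 rad
Load 3 — applied couple M₀=-19 kN·m at a=2 m (b=L-a=6):
  θ_3 = (M₀x²/(2L)+C₁)/EI  [x≤a] with C₁=M₀(3b²-L²)/(6L)=-209/12 = ((-19)·(8/5)²/(2·8)+(-209/12))/5000 = -6137/1500000 rad
Superposition: θ = Σ θ_i = -2265523/112500000 rad ≈ -0.020138 rad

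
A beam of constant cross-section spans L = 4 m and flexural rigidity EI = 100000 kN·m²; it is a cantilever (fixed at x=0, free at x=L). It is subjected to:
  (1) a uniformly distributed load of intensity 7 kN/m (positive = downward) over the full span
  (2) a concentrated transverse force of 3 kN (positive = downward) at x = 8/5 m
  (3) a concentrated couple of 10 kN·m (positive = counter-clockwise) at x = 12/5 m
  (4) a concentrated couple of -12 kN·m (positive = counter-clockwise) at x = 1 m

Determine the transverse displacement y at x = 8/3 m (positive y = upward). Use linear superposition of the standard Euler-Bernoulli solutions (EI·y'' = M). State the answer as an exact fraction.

y(8/3) = -1888691/1518750000 m

Load 1 — uniform load w=7 kN/m over full span:
  y_1 = -wx²(x²-4Lx+6L²)/(24EI) = -7·(8/3)²·((8/3)²-4·4·(8/3)+6·4²)/(24·100000) = -952/759375 m
Load 2 — point force P=3 kN at a=8/5 m (b=L-a=12/5):
  y_2 = -Pa²(3x-a)/(6EI)  [x>a] = -3·(8/5)²·(3·(8/3)-(8/5))/(6·100000) = -32/390625 m
Load 3 — applied couple M₀=10 kN·m at a=12/5 m (b=L-a=8/5):
  y_3 = M₀a(2x-a)/(2EI)  [x>a] = 10·(12/5)·(2·(8/3)-(12/5))/(2·100000) = 11/31250 m
Load 4 — applied couple M₀=-12 kN·m at a=1 m (b=L-a=3):
  y_4 = M₀a(2x-a)/(2EI)  [x>a] = (-12)·1·(2·(8/3)-1)/(2·100000) = -13/50000 m
Superposition: y = Σ y_i = -1888691/1518750000 m ≈ -0.001244 m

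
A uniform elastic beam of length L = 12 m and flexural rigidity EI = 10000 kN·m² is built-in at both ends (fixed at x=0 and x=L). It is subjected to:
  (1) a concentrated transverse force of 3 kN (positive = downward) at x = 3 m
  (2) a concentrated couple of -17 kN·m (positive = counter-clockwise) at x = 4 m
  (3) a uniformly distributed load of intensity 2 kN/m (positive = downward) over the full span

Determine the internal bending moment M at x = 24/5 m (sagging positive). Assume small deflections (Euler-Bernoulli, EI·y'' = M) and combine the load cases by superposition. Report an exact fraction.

M(24/5) = 24217/1200 kN·m

Load 1 — point force P=3 kN at a=3 m (b=L-a=9):
  M_1 = Pa²(a+3b)(L-x)/L³ - Pa²b/L²  [x>a] = 3·3²·(3+3·9)·(12-(24/5))/12³ - 3·3²·9/12² = 27/16 kN·m
Load 2 — applied couple M₀=-17 kN·m at a=4 m (b=L-a=8):
  M_2 = R_Ax - M_A - M₀  [x>a] with R_A=-17/9, M_A=0 = (-17/9)·(24/5) - 0 - (-17) = 119/15 kN·m
Load 3 — uniform load w=2 kN/m over full span:
  M_3 = wLx/2 - wL²/12 - wx²/2 = 2·12·(24/5)/2 - 2·12²/12 - 2·(24/5)²/2 = 264/25 kN·m
Superposition: M = Σ M_i = 24217/1200 kN·m ≈ 20.180833 kN·m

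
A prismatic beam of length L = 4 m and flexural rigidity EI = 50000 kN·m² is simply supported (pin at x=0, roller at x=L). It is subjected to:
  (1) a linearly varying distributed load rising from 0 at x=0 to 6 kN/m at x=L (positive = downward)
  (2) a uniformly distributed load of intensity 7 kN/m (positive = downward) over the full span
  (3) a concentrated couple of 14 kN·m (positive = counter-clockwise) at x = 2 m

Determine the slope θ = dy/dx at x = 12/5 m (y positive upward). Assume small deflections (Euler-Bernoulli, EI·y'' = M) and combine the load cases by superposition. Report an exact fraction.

θ(12/5) = 18097/93750000 rad

Load 1 — triangular load w₀=6 kN/m (0→w₀ over full span):
  θ_1 = -w₀(7L⁴-30L²x²+15x⁴)/(360LEI) = -6·(7·4⁴-30·4²·(12/5)²+15·(12/5)⁴)/(360·4·50000) = 232/5859375 rad
Load 2 — uniform load w=7 kN/m over full span:
  θ_2 = -w(L³-6Lx²+4x³)/(24EI) = -7·(4³-6·4·(12/5)²+4·(12/5)³)/(24·50000) = 259/2343750 rad
Load 3 — applied couple M₀=14 kN·m at a=2 m (b=L-a=2):
  θ_3 = (M₀x²/(2L)-M₀(x-a)+C₁)/EI  [x>a] with C₁=M₀(3b²-L²)/(6L)=-7/3 = (14·(12/5)²/(2·4)-14·((12/5)-2)+(-7/3))/50000 = 161/3750000 rad
Superposition: θ = Σ θ_i = 18097/93750000 rad ≈ 0.000193 rad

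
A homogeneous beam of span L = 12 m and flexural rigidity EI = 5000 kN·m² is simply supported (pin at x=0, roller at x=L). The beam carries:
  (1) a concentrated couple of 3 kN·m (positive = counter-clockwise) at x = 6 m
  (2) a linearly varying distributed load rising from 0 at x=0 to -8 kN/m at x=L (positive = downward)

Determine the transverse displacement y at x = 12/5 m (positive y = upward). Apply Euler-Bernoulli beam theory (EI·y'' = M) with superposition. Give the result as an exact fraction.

y(12/5) = 4731831/39062500 m

Load 1 — applied couple M₀=3 kN·m at a=6 m (b=L-a=6):
  y_1 = (M₀x³/(6L)+C₁x)/EI  [x≤a] with C₁=M₀(3b²-L²)/(6L)=-3/2 = (3·(12/5)³/(6·12)+(-3/2)·(12/5))/5000 = -189/312500 m
Load 2 — triangular load w₀=-8 kN/m (0→w₀ over full span):
  y_2 = -w₀x(7L⁴-10L²x²+3x⁴)/(360LEI) = -(-8)·(12/5)·(7·12⁴-10·12²·(12/5)²+3·(12/5)⁴)/(360·12·5000) = 1188864/9765625 m
Superposition: y = Σ y_i = 4731831/39062500 m ≈ 0.121135 m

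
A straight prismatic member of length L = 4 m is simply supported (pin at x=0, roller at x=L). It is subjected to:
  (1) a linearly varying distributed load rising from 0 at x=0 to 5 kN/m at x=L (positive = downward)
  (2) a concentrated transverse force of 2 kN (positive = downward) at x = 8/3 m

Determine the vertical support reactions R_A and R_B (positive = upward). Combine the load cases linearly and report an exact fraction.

Load 1 — triangular load w₀=5 kN/m (0→w₀ over full span):
  R_A = w₀L/6 = 5·4/6 = 10/3 kN
  R_B = w₀L/3 = 5·4/3 = 20/3 kN
Load 2 — point force P=2 kN at a=8/3 m (b=L-a=4/3):
  R_A = Pb/L = 2·(4/3)/4 = 2/3 kN
  R_B = Pa/L = 2·(8/3)/4 = 4/3 kN
Superposition: R_A = 4 kN, R_B = 8 kN

R_A = 4 kN, R_B = 8 kN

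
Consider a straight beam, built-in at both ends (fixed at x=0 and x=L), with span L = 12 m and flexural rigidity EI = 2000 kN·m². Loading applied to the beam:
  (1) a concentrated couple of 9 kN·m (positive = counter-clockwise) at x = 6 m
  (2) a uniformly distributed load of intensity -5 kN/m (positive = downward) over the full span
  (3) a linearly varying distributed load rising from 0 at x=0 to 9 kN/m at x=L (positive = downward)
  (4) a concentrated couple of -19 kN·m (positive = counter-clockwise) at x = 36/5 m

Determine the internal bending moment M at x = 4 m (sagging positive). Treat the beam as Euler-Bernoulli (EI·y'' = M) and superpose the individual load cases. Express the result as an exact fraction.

M(4) = -719/100 kN·m

Load 1 — applied couple M₀=9 kN·m at a=6 m (b=L-a=6):
  M_1 = R_Ax - M_A  [x≤a] with R_A=9/8, M_A=9/4 = (9/8)·4 - (9/4) = 9/4 kN·m
Load 2 — uniform load w=-5 kN/m over full span:
  M_2 = wLx/2 - wL²/12 - wx²/2 = (-5)·12·4/2 - (-5)·12²/12 - (-5)·4²/2 = -20 kN·m
Load 3 — triangular load w₀=9 kN/m (0→w₀ over full span):
  M_3 = 3w₀Lx/20 - w₀L²/30 - w₀x³/(6L) = 3·9·12·4/20 - 9·12²/30 - 9·4³/(6·12) = 68/5 kN·m
Load 4 — applied couple M₀=-19 kN·m at a=36/5 m (b=L-a=24/5):
  M_4 = R_Ax - M_A  [x≤a] with R_A=-57/25, M_A=-152/25 = (-57/25)·4 - (-152/25) = -76/25 kN·m
Superposition: M = Σ M_i = -719/100 kN·m ≈ -7.190000 kN·m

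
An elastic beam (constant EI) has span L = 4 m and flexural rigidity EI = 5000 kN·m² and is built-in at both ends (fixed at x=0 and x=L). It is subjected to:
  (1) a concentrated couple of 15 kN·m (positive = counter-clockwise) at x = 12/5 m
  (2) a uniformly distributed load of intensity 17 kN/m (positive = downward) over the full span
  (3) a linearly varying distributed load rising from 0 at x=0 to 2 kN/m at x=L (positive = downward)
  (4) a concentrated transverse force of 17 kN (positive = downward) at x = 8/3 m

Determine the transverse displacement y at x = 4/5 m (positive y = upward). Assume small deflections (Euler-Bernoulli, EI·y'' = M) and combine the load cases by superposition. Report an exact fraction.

y(4/5) = -1138016/791015625 m

Load 1 — applied couple M₀=15 kN·m at a=12/5 m (b=L-a=8/5):
  y_1 = (R_Ax³/6 - M_Ax²/2)/EI  [x≤a] with R_A=27/5, M_A=24/5 = ((27/5)·(4/5)³/6 - (24/5)·(4/5)²/2)/5000 = -84/390625 m
Load 2 — uniform load w=17 kN/m over full span:
  y_2 = -wx²(L-x)²/(24EI) = -17·(4/5)²·(4-(4/5))²/(24·5000) = -1088/1171875 m
Load 3 — triangular load w₀=2 kN/m (0→w₀ over full span):
  y_3 = -w₀x²(L-x)²(x+2L)/(120LEI) = -2·(4/5)²·(4-(4/5))²·((4/5)+2·4)/(120·4·5000) = -1408/29296875 m
Load 4 — point force P=17 kN at a=8/3 m (b=L-a=4/3):
  y_4 = -Pb²x²(3aL-(3a+b)x)/(6L³EI)  [x≤a] = -17·(4/3)²·(4/5)²·(3·(8/3)·4-(3·(8/3)+(4/3))·(4/5))/(6·4³·5000) = -1564/6328125 m
Superposition: y = Σ y_i = -1138016/791015625 m ≈ -0.001439 m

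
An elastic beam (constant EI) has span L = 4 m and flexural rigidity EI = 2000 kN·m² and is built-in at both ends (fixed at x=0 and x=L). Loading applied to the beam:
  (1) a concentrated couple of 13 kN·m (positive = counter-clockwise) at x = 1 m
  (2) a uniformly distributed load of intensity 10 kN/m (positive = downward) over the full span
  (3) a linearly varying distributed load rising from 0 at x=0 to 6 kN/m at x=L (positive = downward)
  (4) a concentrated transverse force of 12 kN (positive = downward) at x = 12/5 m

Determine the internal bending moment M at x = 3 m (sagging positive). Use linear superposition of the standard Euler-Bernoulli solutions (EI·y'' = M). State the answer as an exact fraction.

M(3) = 45443/12000 kN·m

Load 1 — applied couple M₀=13 kN·m at a=1 m (b=L-a=3):
  M_1 = R_Ax - M_A - M₀  [x>a] with R_A=117/32, M_A=-39/16 = (117/32)·3 - (-39/16) - 13 = 13/32 kN·m
Load 2 — uniform load w=10 kN/m over full span:
  M_2 = wLx/2 - wL²/12 - wx²/2 = 10·4·3/2 - 10·4²/12 - 10·3²/2 = 5/3 kN·m
Load 3 — triangular load w₀=6 kN/m (0→w₀ over full span):
  M_3 = 3w₀Lx/20 - w₀L²/30 - w₀x³/(6L) = 3·6·4·3/20 - 6·4²/30 - 6·3³/(6·4) = 17/20 kN·m
Load 4 — point force P=12 kN at a=12/5 m (b=L-a=8/5):
  M_4 = Pa²(a+3b)(L-x)/L³ - Pa²b/L²  [x>a] = 12·(12/5)²·((12/5)+3·(8/5))·(4-3)/4³ - 12·(12/5)²·(8/5)/4² = 108/125 kN·m
Superposition: M = Σ M_i = 45443/12000 kN·m ≈ 3.786917 kN·m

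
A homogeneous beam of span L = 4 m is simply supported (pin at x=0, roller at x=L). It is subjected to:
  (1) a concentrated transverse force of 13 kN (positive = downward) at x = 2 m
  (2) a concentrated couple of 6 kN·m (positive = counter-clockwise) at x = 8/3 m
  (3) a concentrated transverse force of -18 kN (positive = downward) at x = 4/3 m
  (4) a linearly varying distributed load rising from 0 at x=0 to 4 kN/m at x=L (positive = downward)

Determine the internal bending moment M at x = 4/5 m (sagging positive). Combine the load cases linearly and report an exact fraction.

Load 1 — point force P=13 kN at a=2 m (b=L-a=2):
  M_1 = Pbx/L  [x≤a] = 13·2·(4/5)/4 = 26/5 kN·m
Load 2 — applied couple M₀=6 kN·m at a=8/3 m (b=L-a=4/3):
  M_2 = M₀x/L  [x≤a] = 6·(4/5)/4 = 6/5 kN·m
Load 3 — point force P=-18 kN at a=4/3 m (b=L-a=8/3):
  M_3 = Pbx/L  [x≤a] = (-18)·(8/3)·(4/5)/4 = -48/5 kN·m
Load 4 — triangular load w₀=4 kN/m (0→w₀ over full span):
  M_4 = w₀Lx/6 - w₀x³/(6L) = 4·4·(4/5)/6 - 4·(4/5)³/(6·4) = 256/125 kN·m
Superposition: M = Σ M_i = -144/125 kN·m ≈ -1.152000 kN·m

M(4/5) = -144/125 kN·m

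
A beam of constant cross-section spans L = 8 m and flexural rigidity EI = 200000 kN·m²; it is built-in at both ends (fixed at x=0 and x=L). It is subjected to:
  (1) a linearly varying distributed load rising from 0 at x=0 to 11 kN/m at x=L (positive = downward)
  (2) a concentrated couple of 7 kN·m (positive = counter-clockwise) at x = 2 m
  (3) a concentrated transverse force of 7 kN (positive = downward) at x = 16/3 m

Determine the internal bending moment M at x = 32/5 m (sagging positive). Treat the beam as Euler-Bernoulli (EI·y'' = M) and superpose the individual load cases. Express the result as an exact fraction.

M(32/5) = 9307/6000 kN·m

Load 1 — triangular load w₀=11 kN/m (0→w₀ over full span):
  M_1 = 3w₀Lx/20 - w₀L²/30 - w₀x³/(6L) = 3·11·8·(32/5)/20 - 11·8²/30 - 11·(32/5)³/(6·8) = 352/375 kN·m
Load 2 — applied couple M₀=7 kN·m at a=2 m (b=L-a=6):
  M_2 = R_Ax - M_A - M₀  [x>a] with R_A=63/64, M_A=-21/16 = (63/64)·(32/5) - (-21/16) - 7 = 49/80 kN·m
Load 3 — point force P=7 kN at a=16/3 m (b=L-a=8/3):
  M_3 = Pa²(a+3b)(L-x)/L³ - Pa²b/L²  [x>a] = 7·(16/3)²·((16/3)+3·(8/3))·(8-(32/5))/8³ - 7·(16/3)²·(8/3)/8² = 0 kN·m
Superposition: M = Σ M_i = 9307/6000 kN·m ≈ 1.551167 kN·m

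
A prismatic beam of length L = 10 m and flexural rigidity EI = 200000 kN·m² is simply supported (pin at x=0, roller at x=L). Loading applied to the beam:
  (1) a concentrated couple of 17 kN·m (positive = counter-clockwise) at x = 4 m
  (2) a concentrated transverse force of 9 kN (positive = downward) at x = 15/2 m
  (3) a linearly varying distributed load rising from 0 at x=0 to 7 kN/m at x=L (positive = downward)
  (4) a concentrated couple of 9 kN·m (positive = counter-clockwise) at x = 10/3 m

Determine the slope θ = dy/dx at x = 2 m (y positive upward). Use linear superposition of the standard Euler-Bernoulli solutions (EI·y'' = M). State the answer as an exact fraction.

Load 1 — applied couple M₀=17 kN·m at a=4 m (b=L-a=6):
  θ_1 = (M₀x²/(2L)+C₁)/EI  [x≤a] with C₁=M₀(3b²-L²)/(6L)=34/15 = (17·2²/(2·10)+(34/15))/200000 = 17/600000 rad
Load 2 — point force P=9 kN at a=15/2 m (b=L-a=5/2):
  θ_2 = -Pb(L²-b²-3x²)/(6LEI)  [x≤a] = -9·(5/2)·(10²-(5/2)²-3·2²)/(6·10·200000) = -981/6400000 rad
Load 3 — triangular load w₀=7 kN/m (0→w₀ over full span):
  θ_3 = -w₀(7L⁴-30L²x²+15x⁴)/(360LEI) = -7·(7·10⁴-30·10²·2²+15·2⁴)/(360·10·200000) = -637/1125000 rad
Load 4 — applied couple M₀=9 kN·m at a=10/3 m (b=L-a=20/3):
  θ_4 = (M₀x²/(2L)+C₁)/EI  [x≤a] with C₁=M₀(3b²-L²)/(6L)=5 = (9·2²/(2·10)+5)/200000 = 17/500000 rad
Superposition: θ = Σ θ_i = -37853/57600000 rad ≈ -0.000657 rad

θ(2) = -37853/57600000 rad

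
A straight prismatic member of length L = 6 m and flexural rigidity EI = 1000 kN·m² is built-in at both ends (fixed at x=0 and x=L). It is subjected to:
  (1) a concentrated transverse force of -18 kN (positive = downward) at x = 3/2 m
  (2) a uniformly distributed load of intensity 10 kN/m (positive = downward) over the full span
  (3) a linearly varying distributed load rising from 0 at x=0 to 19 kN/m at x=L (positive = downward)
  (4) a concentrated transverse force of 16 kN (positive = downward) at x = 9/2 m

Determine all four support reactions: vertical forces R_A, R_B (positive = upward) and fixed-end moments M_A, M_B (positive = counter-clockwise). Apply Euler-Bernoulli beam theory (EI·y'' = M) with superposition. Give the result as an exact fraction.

R_A = 2753/80 kN, M_A = 3369/80 kN·m, R_B = 6447/80 kN, M_B = -5811/80 kN·m

Load 1 — point force P=-18 kN at a=3/2 m (b=L-a=9/2):
  R_A = Pb²(3a+b)/L³ = (-18)·(9/2)²·(3·(3/2)+(9/2))/6³ = -243/16 kN
  M_A = Pab²/L² = (-18)·(3/2)·(9/2)²/6² = -243/16 kN·m
  R_B = Pa²(a+3b)/L³ = (-18)·(3/2)²·((3/2)+3·(9/2))/6³ = -45/16 kN
  M_B = -Pa²b/L² = -(-18)·(3/2)²·(9/2)/6² = 81/16 kN·m
Load 2 — uniform load w=10 kN/m over full span:
  R_A = wL/2 = 10·6/2 = 30 kN
  M_A = wL²/12 = 10·6²/12 = 30 kN·m
  R_B = wL/2 = 10·6/2 = 30 kN
  M_B = -wL²/12 = -10·6²/12 = -30 kN·m
Load 3 — triangular load w₀=19 kN/m (0→w₀ over full span):
  R_A = 3w₀L/20 = 3·19·6/20 = 171/10 kN
  M_A = w₀L²/30 = 19·6²/30 = 114/5 kN·m
  R_B = 7w₀L/20 = 7·19·6/20 = 399/10 kN
  M_B = -w₀L²/20 = -19·6²/20 = -171/5 kN·m
Load 4 — point force P=16 kN at a=9/2 m (b=L-a=3/2):
  R_A = Pb²(3a+b)/L³ = 16·(3/2)²·(3·(9/2)+(3/2))/6³ = 5/2 kN
  M_A = Pab²/L² = 16·(9/2)·(3/2)²/6² = 9/2 kN·m
  R_B = Pa²(a+3b)/L³ = 16·(9/2)²·((9/2)+3·(3/2))/6³ = 27/2 kN
  M_B = -Pa²b/L² = -16·(9/2)²·(3/2)/6² = -27/2 kN·m
Superposition: R_A = 2753/80 kN, M_A = 3369/80 kN·m, R_B = 6447/80 kN, M_B = -5811/80 kN·m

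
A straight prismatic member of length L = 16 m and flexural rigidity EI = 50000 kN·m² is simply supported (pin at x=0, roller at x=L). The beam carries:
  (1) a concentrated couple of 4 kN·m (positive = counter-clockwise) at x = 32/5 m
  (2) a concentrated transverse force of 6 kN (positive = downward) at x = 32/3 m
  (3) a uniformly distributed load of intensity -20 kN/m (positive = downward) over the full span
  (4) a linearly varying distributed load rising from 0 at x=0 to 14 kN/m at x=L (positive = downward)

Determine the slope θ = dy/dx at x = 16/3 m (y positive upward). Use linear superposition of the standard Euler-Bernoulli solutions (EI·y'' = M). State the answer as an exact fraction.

θ(16/3) = 374714/18984375 rad

Load 1 — applied couple M₀=4 kN·m at a=32/5 m (b=L-a=48/5):
  θ_1 = (M₀x²/(2L)+C₁)/EI  [x≤a] with C₁=M₀(3b²-L²)/(6L)=64/75 = (4·(16/3)²/(2·16)+(64/75))/50000 = 62/703125 rad
Load 2 — point force P=6 kN at a=32/3 m (b=L-a=16/3):
  θ_2 = -Pb(L²-b²-3x²)/(6LEI)  [x≤a] = -6·(16/3)·(16²-(16/3)²-3·(16/3)²)/(6·16·50000) = -16/16875 rad
Load 3 — uniform load w=-20 kN/m over full span:
  θ_3 = -w(L³-6Lx²+4x³)/(24EI) = -(-20)·(16³-6·16·(16/3)²+4·(16/3)³)/(24·50000) = 1664/50625 rad
Load 4 — triangular load w₀=14 kN/m (0→w₀ over full span):
  θ_4 = -w₀(7L⁴-30L²x²+15x⁴)/(360LEI) = -14·(7·16⁴-30·16²·(16/3)²+15·(16/3)⁴)/(360·16·50000) = -46592/3796875 rad
Superposition: θ = Σ θ_i = 374714/18984375 rad ≈ 0.019738 rad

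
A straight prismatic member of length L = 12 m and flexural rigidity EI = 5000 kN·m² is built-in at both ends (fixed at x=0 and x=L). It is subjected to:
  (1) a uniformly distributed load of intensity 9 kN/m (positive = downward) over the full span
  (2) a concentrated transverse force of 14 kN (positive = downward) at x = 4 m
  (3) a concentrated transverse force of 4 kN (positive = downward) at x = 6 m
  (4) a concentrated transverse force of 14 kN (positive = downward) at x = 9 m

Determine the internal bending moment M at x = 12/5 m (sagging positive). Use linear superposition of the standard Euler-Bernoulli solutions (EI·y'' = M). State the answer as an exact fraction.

Load 1 — uniform load w=9 kN/m over full span:
  M_1 = wLx/2 - wL²/12 - wx²/2 = 9·12·(12/5)/2 - 9·12²/12 - 9·(12/5)²/2 = -108/25 kN·m
Load 2 — point force P=14 kN at a=4 m (b=L-a=8):
  M_2 = Pb²(3a+b)x/L³ - Pab²/L²  [x≤a] = 14·8²·(3·4+8)·(12/5)/12³ - 14·4·8²/12² = 0 kN·m
Load 3 — point force P=4 kN at a=6 m (b=L-a=6):
  M_3 = Pb²(3a+b)x/L³ - Pab²/L²  [x≤a] = 4·6²·(3·6+6)·(12/5)/12³ - 4·6·6²/12² = -6/5 kN·m
Load 4 — point force P=14 kN at a=9 m (b=L-a=3):
  M_4 = Pb²(3a+b)x/L³ - Pab²/L²  [x≤a] = 14·3²·(3·9+3)·(12/5)/12³ - 14·9·3²/12² = -21/8 kN·m
Superposition: M = Σ M_i = -1629/200 kN·m ≈ -8.145000 kN·m

M(12/5) = -1629/200 kN·m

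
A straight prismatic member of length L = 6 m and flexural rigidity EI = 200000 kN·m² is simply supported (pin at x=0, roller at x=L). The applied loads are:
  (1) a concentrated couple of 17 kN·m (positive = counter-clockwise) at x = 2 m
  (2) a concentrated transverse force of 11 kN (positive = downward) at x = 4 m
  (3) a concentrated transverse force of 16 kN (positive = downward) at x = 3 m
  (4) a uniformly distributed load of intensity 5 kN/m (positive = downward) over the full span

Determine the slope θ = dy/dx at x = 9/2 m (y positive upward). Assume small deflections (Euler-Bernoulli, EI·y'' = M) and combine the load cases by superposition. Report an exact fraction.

θ(9/2) = 4751/14400000 rad

Load 1 — applied couple M₀=17 kN·m at a=2 m (b=L-a=4):
  θ_1 = (M₀x²/(2L)-M₀(x-a)+C₁)/EI  [x>a] with C₁=M₀(3b²-L²)/(6L)=17/3 = (17·(9/2)²/(2·6)-17·((9/2)-2)+(17/3))/200000 = -391/9600000 rad
Load 2 — point force P=11 kN at a=4 m (b=L-a=2):
  θ_2 = -Pa(2L²-6Lx+3x²+a²)/(6LEI)  [x>a] = -11·4·(2·6²-6·6·(9/2)+3·(9/2)²+4²)/(6·6·200000) = 583/7200000 rad
Load 3 — point force P=16 kN at a=3 m (b=L-a=3):
  θ_3 = -Pa(2L²-6Lx+3x²+a²)/(6LEI)  [x>a] = -16·3·(2·6²-6·6·(9/2)+3·(9/2)²+3²)/(6·6·200000) = 27/200000 rad
Load 4 — uniform load w=5 kN/m over full span:
  θ_4 = -w(L³-6Lx²+4x³)/(24EI) = -5·(6³-6·6·(9/2)²+4·(9/2)³)/(24·200000) = 99/640000 rad
Superposition: θ = Σ θ_i = 4751/14400000 rad ≈ 0.000330 rad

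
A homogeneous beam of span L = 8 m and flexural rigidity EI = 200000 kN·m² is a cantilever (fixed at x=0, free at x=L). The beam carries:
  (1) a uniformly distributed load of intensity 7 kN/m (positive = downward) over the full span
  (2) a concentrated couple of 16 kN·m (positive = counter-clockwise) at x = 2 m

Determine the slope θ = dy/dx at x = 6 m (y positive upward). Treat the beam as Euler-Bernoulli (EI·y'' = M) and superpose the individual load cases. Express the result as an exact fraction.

θ(6) = -139/50000 rad

Load 1 — uniform load w=7 kN/m over full span:
  θ_1 = -wx(x²-3Lx+3L²)/(6EI) = -7·6·(6²-3·8·6+3·8²)/(6·200000) = -147/50000 rad
Load 2 — applied couple M₀=16 kN·m at a=2 m (b=L-a=6):
  θ_2 = M₀a/EI  [x>a] = 16·2/200000 = 1/6250 rad
Superposition: θ = Σ θ_i = -139/50000 rad ≈ -0.002780 rad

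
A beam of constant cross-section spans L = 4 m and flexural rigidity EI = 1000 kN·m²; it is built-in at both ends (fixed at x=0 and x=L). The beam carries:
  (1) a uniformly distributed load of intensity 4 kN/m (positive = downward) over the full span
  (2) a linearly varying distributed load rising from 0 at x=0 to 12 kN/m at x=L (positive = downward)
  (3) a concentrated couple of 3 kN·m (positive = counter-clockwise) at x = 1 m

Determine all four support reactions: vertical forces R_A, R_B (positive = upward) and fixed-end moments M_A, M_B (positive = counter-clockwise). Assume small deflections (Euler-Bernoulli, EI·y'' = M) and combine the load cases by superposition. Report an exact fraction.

R_A = 2567/160 kN, M_A = 2681/240 kN·m, R_B = 3833/160 kN, M_B = -3359/240 kN·m

Load 1 — uniform load w=4 kN/m over full span:
  R_A = wL/2 = 4·4/2 = 8 kN
  M_A = wL²/12 = 4·4²/12 = 16/3 kN·m
  R_B = wL/2 = 4·4/2 = 8 kN
  M_B = -wL²/12 = -4·4²/12 = -16/3 kN·m
Load 2 — triangular load w₀=12 kN/m (0→w₀ over full span):
  R_A = 3w₀L/20 = 3·12·4/20 = 36/5 kN
  M_A = w₀L²/30 = 12·4²/30 = 32/5 kN·m
  R_B = 7w₀L/20 = 7·12·4/20 = 84/5 kN
  M_B = -w₀L²/20 = -12·4²/20 = -48/5 kN·m
Load 3 — applied couple M₀=3 kN·m at a=1 m (b=L-a=3):
  R_A = 6M₀ab/L³ = 6·3·1·3/4³ = 27/32 kN
  M_A = M₀b(2a-b)/L² = 3·3·(2·1-3)/4² = -9/16 kN·m
  R_B = -6M₀ab/L³ = -6·3·1·3/4³ = -27/32 kN
  M_B = M₀a(2b-a)/L² = 3·1·(2·3-1)/4² = 15/16 kN·m
Superposition: R_A = 2567/160 kN, M_A = 2681/240 kN·m, R_B = 3833/160 kN, M_B = -3359/240 kN·m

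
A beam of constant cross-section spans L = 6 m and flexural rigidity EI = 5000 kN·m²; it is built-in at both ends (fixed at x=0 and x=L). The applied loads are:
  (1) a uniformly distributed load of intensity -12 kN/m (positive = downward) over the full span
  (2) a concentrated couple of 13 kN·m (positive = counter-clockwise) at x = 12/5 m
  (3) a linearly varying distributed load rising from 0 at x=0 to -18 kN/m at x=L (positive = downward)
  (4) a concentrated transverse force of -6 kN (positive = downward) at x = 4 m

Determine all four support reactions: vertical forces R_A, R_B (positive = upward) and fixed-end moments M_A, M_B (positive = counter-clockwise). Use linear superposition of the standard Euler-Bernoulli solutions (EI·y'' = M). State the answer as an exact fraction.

Load 1 — uniform load w=-12 kN/m over full span:
  R_A = wL/2 = (-12)·6/2 = -36 kN
  M_A = wL²/12 = (-12)·6²/12 = -36 kN·m
  R_B = wL/2 = (-12)·6/2 = -36 kN
  M_B = -wL²/12 = -(-12)·6²/12 = 36 kN·m
Load 2 — applied couple M₀=13 kN·m at a=12/5 m (b=L-a=18/5):
  R_A = 6M₀ab/L³ = 6·13·(12/5)·(18/5)/6³ = 78/25 kN
  M_A = M₀b(2a-b)/L² = 13·(18/5)·(2·(12/5)-(18/5))/6² = 39/25 kN·m
  R_B = -6M₀ab/L³ = -6·13·(12/5)·(18/5)/6³ = -78/25 kN
  M_B = M₀a(2b-a)/L² = 13·(12/5)·(2·(18/5)-(12/5))/6² = 104/25 kN·m
Load 3 — triangular load w₀=-18 kN/m (0→w₀ over full span):
  R_A = 3w₀L/20 = 3·(-18)·6/20 = -81/5 kN
  M_A = w₀L²/30 = (-18)·6²/30 = -108/5 kN·m
  R_B = 7w₀L/20 = 7·(-18)·6/20 = -189/5 kN
  M_B = -w₀L²/20 = -(-18)·6²/20 = 162/5 kN·m
Load 4 — point force P=-6 kN at a=4 m (b=L-a=2):
  R_A = Pb²(3a+b)/L³ = (-6)·2²·(3·4+2)/6³ = -14/9 kN
  M_A = Pab²/L² = (-6)·4·2²/6² = -8/3 kN·m
  R_B = Pa²(a+3b)/L³ = (-6)·4²·(4+3·2)/6³ = -40/9 kN
  M_B = -Pa²b/L² = -(-6)·4²·2/6² = 16/3 kN·m
Superposition: R_A = -11393/225 kN, M_A = -4403/75 kN·m, R_B = -18307/225 kN, M_B = 5842/75 kN·m

R_A = -11393/225 kN, M_A = -4403/75 kN·m, R_B = -18307/225 kN, M_B = 5842/75 kN·m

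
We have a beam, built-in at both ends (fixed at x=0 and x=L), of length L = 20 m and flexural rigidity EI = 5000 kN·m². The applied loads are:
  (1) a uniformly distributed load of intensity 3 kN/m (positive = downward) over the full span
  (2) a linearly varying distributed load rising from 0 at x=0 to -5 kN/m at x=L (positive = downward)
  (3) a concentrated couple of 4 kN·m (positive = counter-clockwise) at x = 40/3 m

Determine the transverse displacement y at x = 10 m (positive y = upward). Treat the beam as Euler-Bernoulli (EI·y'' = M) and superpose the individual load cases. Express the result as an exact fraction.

Load 1 — uniform load w=3 kN/m over full span:
  y_1 = -wx²(L-x)²/(24EI) = -3·10²·(20-10)²/(24·5000) = -1/4 m
Load 2 — triangular load w₀=-5 kN/m (0→w₀ over full span):
  y_2 = -w₀x²(L-x)²(x+2L)/(120LEI) = -(-5)·10²·(20-10)²·(10+2·20)/(120·20·5000) = 5/24 m
Load 3 — applied couple M₀=4 kN·m at a=40/3 m (b=L-a=20/3):
  y_3 = (R_Ax³/6 - M_Ax²/2)/EI  [x≤a] with R_A=4/15, M_A=4/3 = ((4/15)·10³/6 - (4/3)·10²/2)/5000 = -1/225 m
Superposition: y = Σ y_i = -83/1800 m ≈ -0.046111 m

y(10) = -83/1800 m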